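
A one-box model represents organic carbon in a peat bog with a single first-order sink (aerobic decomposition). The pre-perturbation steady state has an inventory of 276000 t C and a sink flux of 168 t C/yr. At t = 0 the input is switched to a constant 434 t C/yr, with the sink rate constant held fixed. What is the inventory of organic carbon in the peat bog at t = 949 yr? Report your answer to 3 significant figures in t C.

468000 t C

The sink rate constant is k = F₀/M₀ = 168/276000 = 0.0006087 yr⁻¹.
Solving dM/dt = F₁ − kM with M(0) = M₀ gives M(t) = F₁/k + (M₀ − F₁/k)·e^(−kt).
F₁/k = 434/0.0006087 = 713000 t C; kt = 0.0006087 × 949 = 0.5777, e^(−kt) = 0.5612.
M(949) = 713000 + (276000 − 713000) × 0.5612 = 713000 − 245300 = 467750 t C.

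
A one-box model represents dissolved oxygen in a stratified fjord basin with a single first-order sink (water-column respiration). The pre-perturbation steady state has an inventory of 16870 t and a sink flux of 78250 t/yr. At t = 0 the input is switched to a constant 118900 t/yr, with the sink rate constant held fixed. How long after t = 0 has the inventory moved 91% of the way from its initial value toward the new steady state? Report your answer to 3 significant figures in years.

0.519 yr

τ = M₀/F₀ = 16870/78250 = 0.2156 yr.
The remaining gap fraction is e^(−t/τ); 91% covered ⇒ e^(−t/τ) = 0.0900.
t = −τ ln(0.0900) = 0.2156 × 2.408 = 0.5191 yr.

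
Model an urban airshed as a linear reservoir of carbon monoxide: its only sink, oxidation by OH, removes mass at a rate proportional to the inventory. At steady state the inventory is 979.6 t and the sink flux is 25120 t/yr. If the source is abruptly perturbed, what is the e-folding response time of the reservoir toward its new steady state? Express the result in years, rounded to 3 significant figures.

For a linear reservoir the response time equals the residence time τ = M/F.
τ = 979.6 / 25120 = 0.03900 yr.

0.0390 yr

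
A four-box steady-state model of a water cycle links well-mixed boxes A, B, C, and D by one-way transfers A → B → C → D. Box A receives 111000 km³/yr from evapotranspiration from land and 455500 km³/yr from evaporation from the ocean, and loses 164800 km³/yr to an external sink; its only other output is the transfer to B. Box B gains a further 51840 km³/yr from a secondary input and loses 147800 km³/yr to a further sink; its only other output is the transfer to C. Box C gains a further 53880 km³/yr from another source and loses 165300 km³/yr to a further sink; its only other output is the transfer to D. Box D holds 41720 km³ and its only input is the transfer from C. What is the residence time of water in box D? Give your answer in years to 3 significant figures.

Box A: F(A→B) = (111000 + 455500) − 164800 = 401700 km³/yr.
Box B: F(B→C) = (401700 + 51840) − 147800 = 305740 km³/yr.
Box C: F(C→D) = (305740 + 53880) − 165300 = 194320 km³/yr.
Box D throughput = its input = 194320 km³/yr; τ = 41720 / 194320 = 0.2147 yr.

0.215 yr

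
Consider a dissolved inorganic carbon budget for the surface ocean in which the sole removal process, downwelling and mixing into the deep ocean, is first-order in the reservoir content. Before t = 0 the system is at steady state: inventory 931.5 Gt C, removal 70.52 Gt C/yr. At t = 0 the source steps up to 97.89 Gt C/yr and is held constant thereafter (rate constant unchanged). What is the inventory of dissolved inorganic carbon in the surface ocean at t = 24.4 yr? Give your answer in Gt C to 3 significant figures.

τ = M₀/F₀ = 931.5/70.52 = 13.21 yr; rate constant k = 1/τ.
New steady state M_∞ = F₁/k = F₁·τ = 97.89 × 13.21 = 1293.0 Gt C.
M(t) = M_∞ + (M₀ − M_∞)·e^(−t/τ); t/τ = 24.4/13.21 = 1.847, so e^(−t/τ) = 0.1577.
M(t) = 1293.0 − 361.5 × 0.1577 = 1236.0 Gt C.

1240 Gt C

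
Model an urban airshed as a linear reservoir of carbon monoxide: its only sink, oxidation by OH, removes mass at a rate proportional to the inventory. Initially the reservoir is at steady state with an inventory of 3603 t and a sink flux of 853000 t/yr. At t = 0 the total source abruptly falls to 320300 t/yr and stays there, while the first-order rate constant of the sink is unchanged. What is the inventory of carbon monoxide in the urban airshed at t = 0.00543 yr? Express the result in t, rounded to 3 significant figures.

Residence time τ = M₀/F₀ = 0.004224 yr. The eventual steady state is M_∞ = M₀·(F₁/F₀) = 3603 × 320300/853000 = 1352.9 t.
The anomaly ΔM(t) = M(t) − M_∞ decays as ΔM₀·e^(−t/τ) with ΔM₀ = 3603 − 1352.9 = 2250 t.
At t = 0.00543 yr, e^(−t/τ) = e^(−1.286) = 0.2765, so ΔM = 622.2 t and M = 1352.9 + 622.2 = 1975.1 t.

1980 t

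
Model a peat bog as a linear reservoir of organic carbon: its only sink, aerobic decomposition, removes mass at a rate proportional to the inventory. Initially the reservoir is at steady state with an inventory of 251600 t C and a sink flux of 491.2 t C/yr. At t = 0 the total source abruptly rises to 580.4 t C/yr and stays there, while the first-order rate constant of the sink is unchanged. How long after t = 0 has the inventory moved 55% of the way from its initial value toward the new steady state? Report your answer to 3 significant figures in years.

409 yr

τ = M₀/F₀ = 251600/491.2 = 512.2 yr.
The remaining gap fraction is e^(−t/τ); 55% covered ⇒ e^(−t/τ) = 0.450.
t = −τ ln(0.450) = 512.2 × 0.7985 = 409.0 yr.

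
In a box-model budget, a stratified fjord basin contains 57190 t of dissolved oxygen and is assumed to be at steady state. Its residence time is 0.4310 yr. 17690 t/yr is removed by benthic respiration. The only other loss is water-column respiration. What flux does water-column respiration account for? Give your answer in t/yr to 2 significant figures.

Total removal F = M/τ = 57190 / 0.4310 = 132700 t/yr.
Water-column respiration = F − (17690) = 132700 − 17690 = 115000 t/yr.

120000 t/yr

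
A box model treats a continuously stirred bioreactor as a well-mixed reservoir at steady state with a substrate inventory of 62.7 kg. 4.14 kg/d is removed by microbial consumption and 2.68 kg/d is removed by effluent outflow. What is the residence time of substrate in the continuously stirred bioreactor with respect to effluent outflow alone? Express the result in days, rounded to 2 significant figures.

23 d

Residence time with respect to a single sink: τ = M / F_sink.
τ = 62.7 / 2.68 = 23.40 d.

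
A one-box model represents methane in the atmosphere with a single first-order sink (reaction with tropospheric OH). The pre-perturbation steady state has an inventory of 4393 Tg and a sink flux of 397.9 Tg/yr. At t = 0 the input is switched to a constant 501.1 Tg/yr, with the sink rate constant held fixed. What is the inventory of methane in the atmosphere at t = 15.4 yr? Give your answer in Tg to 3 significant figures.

The sink rate constant is k = F₀/M₀ = 397.9/4393 = 0.09058 yr⁻¹.
Solving dM/dt = F₁ − kM with M(0) = M₀ gives M(t) = F₁/k + (M₀ − F₁/k)·e^(−kt).
F₁/k = 501.1/0.09058 = 5532.4 Tg; kt = 0.09058 × 15.4 = 1.395, e^(−kt) = 0.2479.
M(15.4) = 5532.4 + (4393 − 5532.4) × 0.2479 = 5532.4 − 282.4 = 5250.0 Tg.

5250 Tg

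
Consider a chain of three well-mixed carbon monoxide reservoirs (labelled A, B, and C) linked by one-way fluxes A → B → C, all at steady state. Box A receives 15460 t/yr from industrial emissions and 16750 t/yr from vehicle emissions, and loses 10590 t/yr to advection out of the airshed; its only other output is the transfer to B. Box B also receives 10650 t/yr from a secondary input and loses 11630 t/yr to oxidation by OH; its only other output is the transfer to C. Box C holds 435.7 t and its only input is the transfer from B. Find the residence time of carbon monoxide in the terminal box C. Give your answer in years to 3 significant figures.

Box A: F(A→B) = (15460 + 16750) − 10590 = 21620 t/yr.
Box B: F(B→C) = (21620 + 10650) − 11630 = 20640 t/yr.
Box C throughput = its input = 20640 t/yr; τ = 435.7 / 20640 = 0.02111 yr.

0.0211 yr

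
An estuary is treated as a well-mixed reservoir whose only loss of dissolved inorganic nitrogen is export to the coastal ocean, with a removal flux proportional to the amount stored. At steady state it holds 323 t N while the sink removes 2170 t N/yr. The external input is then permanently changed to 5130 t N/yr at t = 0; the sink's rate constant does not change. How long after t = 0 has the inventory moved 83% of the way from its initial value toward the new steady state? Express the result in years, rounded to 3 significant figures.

0.264 yr

τ = M₀/F₀ = 323/2170 = 0.1488 yr.
The remaining gap fraction is e^(−t/τ); 83% covered ⇒ e^(−t/τ) = 0.170.
t = −τ ln(0.170) = 0.1488 × 1.772 = 0.2638 yr.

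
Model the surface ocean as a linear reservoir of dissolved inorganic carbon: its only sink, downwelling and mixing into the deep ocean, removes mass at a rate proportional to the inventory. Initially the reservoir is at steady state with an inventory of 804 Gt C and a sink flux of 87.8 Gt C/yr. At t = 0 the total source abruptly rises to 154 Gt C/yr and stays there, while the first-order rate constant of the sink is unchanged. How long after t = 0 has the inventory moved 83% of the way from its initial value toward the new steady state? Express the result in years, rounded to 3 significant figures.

τ = M₀/F₀ = 804/87.8 = 9.157 yr.
The remaining gap fraction is e^(−t/τ); 83% covered ⇒ e^(−t/τ) = 0.170.
t = −τ ln(0.170) = 9.157 × 1.772 = 16.23 yr.

16.2 yr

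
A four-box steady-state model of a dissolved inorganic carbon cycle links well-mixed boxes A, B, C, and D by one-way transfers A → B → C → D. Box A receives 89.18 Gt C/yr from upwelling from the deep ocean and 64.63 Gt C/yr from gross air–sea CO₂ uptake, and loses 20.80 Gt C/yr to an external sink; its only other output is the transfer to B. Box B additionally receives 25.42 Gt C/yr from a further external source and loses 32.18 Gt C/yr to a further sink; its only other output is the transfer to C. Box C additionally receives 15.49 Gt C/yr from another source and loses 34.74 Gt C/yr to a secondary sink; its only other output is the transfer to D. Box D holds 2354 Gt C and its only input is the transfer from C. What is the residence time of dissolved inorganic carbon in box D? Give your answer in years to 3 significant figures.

Box A: F(A→B) = (89.18 + 64.63) − 20.80 = 133.01 Gt C/yr.
Box B: F(B→C) = (133.01 + 25.42) − 32.18 = 126.25 Gt C/yr.
Box C: F(C→D) = (126.25 + 15.49) − 34.74 = 107.00 Gt C/yr.
Box D throughput = its input = 107.00 Gt C/yr; τ = 2354 / 107.00 = 22.00 yr.

22.0 yr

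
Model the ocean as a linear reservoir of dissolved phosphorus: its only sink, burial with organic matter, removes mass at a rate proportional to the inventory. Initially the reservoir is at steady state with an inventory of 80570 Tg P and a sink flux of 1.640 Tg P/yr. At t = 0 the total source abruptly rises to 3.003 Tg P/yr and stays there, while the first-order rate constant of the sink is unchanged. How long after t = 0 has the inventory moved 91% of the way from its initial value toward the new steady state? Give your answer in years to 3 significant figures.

τ = M₀/F₀ = 80570/1.640 = 49130 yr.
The remaining gap fraction is e^(−t/τ); 91% covered ⇒ e^(−t/τ) = 0.0900.
t = −τ ln(0.0900) = 49130 × 2.408 = 118300 yr.

118000 yr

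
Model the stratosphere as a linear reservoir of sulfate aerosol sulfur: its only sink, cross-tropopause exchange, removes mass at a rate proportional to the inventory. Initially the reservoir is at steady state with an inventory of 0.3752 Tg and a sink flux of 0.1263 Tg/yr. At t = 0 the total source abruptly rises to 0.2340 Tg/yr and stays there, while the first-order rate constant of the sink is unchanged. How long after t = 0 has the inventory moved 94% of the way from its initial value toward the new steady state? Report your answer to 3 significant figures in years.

τ = M₀/F₀ = 0.3752/0.1263 = 2.971 yr.
The remaining gap fraction is e^(−t/τ); 94% covered ⇒ e^(−t/τ) = 0.0600.
t = −τ ln(0.0600) = 2.971 × 2.813 = 8.358 yr.

8.36 yr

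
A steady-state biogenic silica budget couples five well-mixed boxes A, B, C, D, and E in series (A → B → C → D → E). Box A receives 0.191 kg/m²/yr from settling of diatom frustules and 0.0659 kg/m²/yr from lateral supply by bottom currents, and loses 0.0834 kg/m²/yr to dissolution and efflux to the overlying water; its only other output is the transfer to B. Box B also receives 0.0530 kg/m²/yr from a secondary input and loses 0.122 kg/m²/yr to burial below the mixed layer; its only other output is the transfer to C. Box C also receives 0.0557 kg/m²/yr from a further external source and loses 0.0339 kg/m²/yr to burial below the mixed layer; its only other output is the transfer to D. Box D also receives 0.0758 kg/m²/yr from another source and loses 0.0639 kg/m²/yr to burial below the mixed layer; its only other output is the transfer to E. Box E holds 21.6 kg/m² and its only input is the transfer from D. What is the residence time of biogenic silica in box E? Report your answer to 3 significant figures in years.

Box A: F(A→B) = (0.191 + 0.0659) − 0.0834 = 0.17350 kg/m²/yr.
Box B: F(B→C) = (0.17350 + 0.0530) − 0.122 = 0.10450 kg/m²/yr.
Box C: F(C→D) = (0.10450 + 0.0557) − 0.0339 = 0.12630 kg/m²/yr.
Box D: F(D→E) = (0.12630 + 0.0758) − 0.0639 = 0.13820 kg/m²/yr.
Box E throughput = its input = 0.13820 kg/m²/yr; τ = 21.6 / 0.13820 = 156.3 yr.

156 yr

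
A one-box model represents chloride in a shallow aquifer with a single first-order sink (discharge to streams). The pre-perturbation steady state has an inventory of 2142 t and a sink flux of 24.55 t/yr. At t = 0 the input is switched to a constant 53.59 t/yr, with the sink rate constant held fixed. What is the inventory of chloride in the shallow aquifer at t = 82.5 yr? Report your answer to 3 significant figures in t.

3690 t

The sink rate constant is k = F₀/M₀ = 24.55/2142 = 0.01146 yr⁻¹.
Solving dM/dt = F₁ − kM with M(0) = M₀ gives M(t) = F₁/k + (M₀ − F₁/k)·e^(−kt).
F₁/k = 53.59/0.01146 = 4675.8 t; kt = 0.01146 × 82.5 = 0.9456, e^(−kt) = 0.3885.
M(82.5) = 4675.8 + (2142 − 4675.8) × 0.3885 = 4675.8 − 984.3 = 3691.5 t.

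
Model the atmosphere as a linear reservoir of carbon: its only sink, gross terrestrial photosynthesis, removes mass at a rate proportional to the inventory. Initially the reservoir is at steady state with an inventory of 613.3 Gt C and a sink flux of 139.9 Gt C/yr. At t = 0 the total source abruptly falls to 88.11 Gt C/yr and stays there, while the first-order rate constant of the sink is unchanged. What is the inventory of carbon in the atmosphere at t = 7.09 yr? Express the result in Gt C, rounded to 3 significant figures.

Residence time τ = M₀/F₀ = 4.384 yr. The eventual steady state is M_∞ = M₀·(F₁/F₀) = 613.3 × 88.11/139.9 = 386.26 Gt C.
The anomaly ΔM(t) = M(t) − M_∞ decays as ΔM₀·e^(−t/τ) with ΔM₀ = 613.3 − 386.26 = 227.0 Gt C.
At t = 7.09 yr, e^(−t/τ) = e^(−1.617) = 0.1984, so ΔM = 45.05 Gt C and M = 386.26 + 45.05 = 431.31 Gt C.

431 Gt C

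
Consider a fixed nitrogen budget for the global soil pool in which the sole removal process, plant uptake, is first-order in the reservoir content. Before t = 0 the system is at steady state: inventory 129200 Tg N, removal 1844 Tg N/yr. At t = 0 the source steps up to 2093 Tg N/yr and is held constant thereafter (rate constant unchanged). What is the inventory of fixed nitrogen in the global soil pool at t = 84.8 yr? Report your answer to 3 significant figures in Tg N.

141000 Tg N

The sink rate constant is k = F₀/M₀ = 1844/129200 = 0.01427 yr⁻¹.
Solving dM/dt = F₁ − kM with M(0) = M₀ gives M(t) = F₁/k + (M₀ − F₁/k)·e^(−kt).
F₁/k = 2093/0.01427 = 146650 Tg N; kt = 0.01427 × 84.8 = 1.210, e^(−kt) = 0.2981.
M(84.8) = 146650 + (129200 − 146650) × 0.2981 = 146650 − 5201 = 141450 Tg N.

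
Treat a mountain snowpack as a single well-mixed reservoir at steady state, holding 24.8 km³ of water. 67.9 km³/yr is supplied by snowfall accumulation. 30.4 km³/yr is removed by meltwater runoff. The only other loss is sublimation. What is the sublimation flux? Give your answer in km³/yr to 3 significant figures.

At steady state ΣF_in = ΣF_out.
ΣF_in = 67.900 km³/yr.
Sublimation flux = ΣF_in − (30.4) = 67.900 − 30.40 = 37.50 km³/yr.

37.5 km³/yr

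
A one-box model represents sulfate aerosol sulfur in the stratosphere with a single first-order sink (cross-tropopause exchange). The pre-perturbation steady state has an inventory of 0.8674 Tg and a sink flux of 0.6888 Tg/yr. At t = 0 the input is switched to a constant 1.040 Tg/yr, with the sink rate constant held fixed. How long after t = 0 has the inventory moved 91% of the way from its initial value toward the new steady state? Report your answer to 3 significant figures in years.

3.03 yr

τ = M₀/F₀ = 0.8674/0.6888 = 1.259 yr.
The remaining gap fraction is e^(−t/τ); 91% covered ⇒ e^(−t/τ) = 0.0900.
t = −τ ln(0.0900) = 1.259 × 2.408 = 3.032 yr.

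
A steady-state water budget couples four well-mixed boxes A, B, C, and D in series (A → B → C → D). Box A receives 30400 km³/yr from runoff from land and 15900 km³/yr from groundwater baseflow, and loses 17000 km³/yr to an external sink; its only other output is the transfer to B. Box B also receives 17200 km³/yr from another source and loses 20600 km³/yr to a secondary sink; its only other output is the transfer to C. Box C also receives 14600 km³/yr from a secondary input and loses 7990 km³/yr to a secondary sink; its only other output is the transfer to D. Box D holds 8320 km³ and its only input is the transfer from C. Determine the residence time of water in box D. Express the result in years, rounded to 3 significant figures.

Box A: F(A→B) = (30400 + 15900) − 17000 = 29300 km³/yr.
Box B: F(B→C) = (29300 + 17200) − 20600 = 25900 km³/yr.
Box C: F(C→D) = (25900 + 14600) − 7990 = 32510 km³/yr.
Box D throughput = its input = 32510 km³/yr; τ = 8320 / 32510 = 0.2559 yr.

0.256 yr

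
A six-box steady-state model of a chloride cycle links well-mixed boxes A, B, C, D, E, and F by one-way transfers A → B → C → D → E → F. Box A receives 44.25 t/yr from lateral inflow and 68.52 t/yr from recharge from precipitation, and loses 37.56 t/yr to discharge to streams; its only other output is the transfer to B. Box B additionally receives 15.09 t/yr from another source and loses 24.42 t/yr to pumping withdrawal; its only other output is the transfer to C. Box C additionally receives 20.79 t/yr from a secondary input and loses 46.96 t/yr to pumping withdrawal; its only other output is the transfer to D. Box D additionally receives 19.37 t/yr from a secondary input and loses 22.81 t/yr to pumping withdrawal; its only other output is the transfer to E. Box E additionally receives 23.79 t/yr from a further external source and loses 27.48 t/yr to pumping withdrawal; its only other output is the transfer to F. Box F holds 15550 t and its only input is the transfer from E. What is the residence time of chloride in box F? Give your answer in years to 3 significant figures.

Box A: F(A→B) = (44.25 + 68.52) − 37.56 = 75.210 t/yr.
Box B: F(B→C) = (75.210 + 15.09) − 24.42 = 65.880 t/yr.
Box C: F(C→D) = (65.880 + 20.79) − 46.96 = 39.710 t/yr.
Box D: F(D→E) = (39.710 + 19.37) − 22.81 = 36.270 t/yr.
Box E: F(E→F) = (36.270 + 23.79) − 27.48 = 32.580 t/yr.
Box F throughput = its input = 32.580 t/yr; τ = 15550 / 32.580 = 477.3 yr.

477 yr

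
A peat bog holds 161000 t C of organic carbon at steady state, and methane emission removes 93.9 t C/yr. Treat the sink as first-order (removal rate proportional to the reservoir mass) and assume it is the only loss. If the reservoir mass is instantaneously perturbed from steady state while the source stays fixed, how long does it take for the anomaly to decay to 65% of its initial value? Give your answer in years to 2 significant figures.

For a linear reservoir the anomaly decays as exp(−t/τ) with τ = M/F = 161000/93.9 = 1715 yr.
exp(−t/τ) = 0.65 ⇒ t = −τ ln(0.65) = 1715 × 0.4308 = 738.6 yr.

740 yr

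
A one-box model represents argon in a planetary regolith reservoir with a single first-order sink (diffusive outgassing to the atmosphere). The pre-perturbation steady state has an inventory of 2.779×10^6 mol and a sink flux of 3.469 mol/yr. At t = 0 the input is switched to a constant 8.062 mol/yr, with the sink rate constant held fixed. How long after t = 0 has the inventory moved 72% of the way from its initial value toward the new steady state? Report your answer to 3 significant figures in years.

1.02×10^6 yr

τ = M₀/F₀ = 2.779×10^6/3.469 = 801100 yr.
The remaining gap fraction is e^(−t/τ); 72% covered ⇒ e^(−t/τ) = 0.280.
t = −τ ln(0.280) = 801100 × 1.273 = 1.020×10^6 yr.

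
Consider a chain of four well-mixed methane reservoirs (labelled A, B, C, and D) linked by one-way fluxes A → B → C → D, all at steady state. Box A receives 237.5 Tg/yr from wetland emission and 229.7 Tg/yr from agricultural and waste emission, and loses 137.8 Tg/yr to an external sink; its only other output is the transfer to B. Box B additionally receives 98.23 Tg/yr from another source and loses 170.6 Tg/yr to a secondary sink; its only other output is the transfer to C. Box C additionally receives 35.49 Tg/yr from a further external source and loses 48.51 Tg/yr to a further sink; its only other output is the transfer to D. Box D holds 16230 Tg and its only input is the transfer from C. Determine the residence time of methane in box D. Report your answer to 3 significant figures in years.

Box A: F(A→B) = (237.5 + 229.7) − 137.8 = 329.40 Tg/yr.
Box B: F(B→C) = (329.40 + 98.23) − 170.6 = 257.03 Tg/yr.
Box C: F(C→D) = (257.03 + 35.49) − 48.51 = 244.01 Tg/yr.
Box D throughput = its input = 244.01 Tg/yr; τ = 16230 / 244.01 = 66.51 yr.

66.5 yr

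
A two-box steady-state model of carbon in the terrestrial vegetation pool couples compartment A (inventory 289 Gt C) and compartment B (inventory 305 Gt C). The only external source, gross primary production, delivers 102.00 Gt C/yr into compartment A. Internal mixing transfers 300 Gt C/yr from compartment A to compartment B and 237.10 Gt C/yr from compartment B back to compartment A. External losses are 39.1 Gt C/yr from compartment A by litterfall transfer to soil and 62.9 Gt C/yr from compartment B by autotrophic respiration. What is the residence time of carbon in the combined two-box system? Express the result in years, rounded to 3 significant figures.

5.82 yr

Residence time in the combined system uses the total inventory and the total *external* removal — internal exchanges between the two boxes cancel.
M_total = 289 + 305 = 594.00 Gt C.
ΣF_external_out = 39.1 + 62.9 = 102.00 Gt C/yr.
τ = M_total / ΣF_ext = 594.00 / 102.00 = 5.824 yr.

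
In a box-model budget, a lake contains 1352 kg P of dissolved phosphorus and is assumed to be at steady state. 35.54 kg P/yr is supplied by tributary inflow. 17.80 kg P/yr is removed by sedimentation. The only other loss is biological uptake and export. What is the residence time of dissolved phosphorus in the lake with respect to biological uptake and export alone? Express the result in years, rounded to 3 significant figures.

At steady state ΣF_in = ΣF_out.
ΣF_in = 35.540 kg P/yr.
Biological uptake and export flux = ΣF_in − (17.80) = 35.540 − 17.80 = 17.74 kg P/yr.
τ = M / F = 1352 / 17.74 = 76.21 yr.

76.2 yr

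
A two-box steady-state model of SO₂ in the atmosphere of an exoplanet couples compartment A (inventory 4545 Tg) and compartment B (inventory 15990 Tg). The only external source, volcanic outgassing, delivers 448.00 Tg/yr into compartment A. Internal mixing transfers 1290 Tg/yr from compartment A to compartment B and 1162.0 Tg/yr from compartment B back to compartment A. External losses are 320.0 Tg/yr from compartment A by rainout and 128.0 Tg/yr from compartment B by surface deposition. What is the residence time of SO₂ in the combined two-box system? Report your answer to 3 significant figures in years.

45.8 yr

Residence time in the combined system uses the total inventory and the total *external* removal — internal exchanges between the two boxes cancel.
M_total = 4545 + 15990 = 20535 Tg.
ΣF_external_out = 320.0 + 128.0 = 448.00 Tg/yr.
τ = M_total / ΣF_ext = 20535 / 448.00 = 45.84 yr.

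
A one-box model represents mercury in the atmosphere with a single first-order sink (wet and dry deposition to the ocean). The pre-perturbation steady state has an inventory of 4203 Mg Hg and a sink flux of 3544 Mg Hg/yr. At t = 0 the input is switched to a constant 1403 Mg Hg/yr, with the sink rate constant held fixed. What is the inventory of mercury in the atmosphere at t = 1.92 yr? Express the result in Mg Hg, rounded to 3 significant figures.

The sink rate constant is k = F₀/M₀ = 3544/4203 = 0.8432 yr⁻¹.
Solving dM/dt = F₁ − kM with M(0) = M₀ gives M(t) = F₁/k + (M₀ − F₁/k)·e^(−kt).
F₁/k = 1403/0.8432 = 1663.9 Mg Hg; kt = 0.8432 × 1.92 = 1.619, e^(−kt) = 0.1981.
M(1.92) = 1663.9 + (4203 − 1663.9) × 0.1981 = 1663.9 + 503.0 = 2166.9 Mg Hg.

2170 Mg Hg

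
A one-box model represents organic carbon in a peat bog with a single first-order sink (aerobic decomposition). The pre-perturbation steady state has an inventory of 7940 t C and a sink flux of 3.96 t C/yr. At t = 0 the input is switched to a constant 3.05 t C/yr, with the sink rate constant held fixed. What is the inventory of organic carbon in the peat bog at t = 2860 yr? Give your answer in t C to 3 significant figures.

6550 t C

Residence time τ = M₀/F₀ = 2005 yr. The eventual steady state is M_∞ = M₀·(F₁/F₀) = 7940 × 3.05/3.96 = 6115.4 t C.
The anomaly ΔM(t) = M(t) − M_∞ decays as ΔM₀·e^(−t/τ) with ΔM₀ = 7940 − 6115.4 = 1825 t C.
At t = 2860 yr, e^(−t/τ) = e^(−1.426) = 0.2402, so ΔM = 438.2 t C and M = 6115.4 + 438.2 = 6553.6 t C.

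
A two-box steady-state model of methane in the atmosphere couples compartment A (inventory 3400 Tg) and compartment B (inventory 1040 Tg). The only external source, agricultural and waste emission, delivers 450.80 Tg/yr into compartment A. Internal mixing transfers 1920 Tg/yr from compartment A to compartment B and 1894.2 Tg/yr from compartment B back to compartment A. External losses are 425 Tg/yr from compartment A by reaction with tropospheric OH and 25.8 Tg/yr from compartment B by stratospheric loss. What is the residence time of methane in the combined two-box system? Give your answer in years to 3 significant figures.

Treat the two boxes together as one reservoir: the mixing fluxes between them are internal recycling, so τ = ΣM / Σ(external losses).
M_total = 3400 + 1040 = 4440.0 Tg.
ΣF_external_out = 425 + 25.8 = 450.80 Tg/yr.
τ = M_total / ΣF_ext = 4440.0 / 450.80 = 9.849 yr.

9.85 yr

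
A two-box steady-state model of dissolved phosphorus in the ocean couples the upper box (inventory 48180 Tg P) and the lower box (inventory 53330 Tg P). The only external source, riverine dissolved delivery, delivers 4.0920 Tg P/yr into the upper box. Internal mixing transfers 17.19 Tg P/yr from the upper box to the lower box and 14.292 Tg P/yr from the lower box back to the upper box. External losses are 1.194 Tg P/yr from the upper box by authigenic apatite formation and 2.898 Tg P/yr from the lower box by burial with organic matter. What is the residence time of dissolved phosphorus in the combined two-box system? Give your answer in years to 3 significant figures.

24800 yr

Residence time in the combined system uses the total inventory and the total *external* removal — internal exchanges between the two boxes cancel.
M_total = 48180 + 53330 = 101510 Tg P.
ΣF_external_out = 1.194 + 2.898 = 4.0920 Tg P/yr.
τ = M_total / ΣF_ext = 101510 / 4.0920 = 24810 yr.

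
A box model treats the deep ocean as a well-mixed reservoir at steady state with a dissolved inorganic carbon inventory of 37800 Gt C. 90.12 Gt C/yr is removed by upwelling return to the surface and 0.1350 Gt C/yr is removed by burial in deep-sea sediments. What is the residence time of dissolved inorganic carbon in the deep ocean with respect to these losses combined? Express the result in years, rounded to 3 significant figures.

Total removal = 90.12 + 0.1350 = 90.255 Gt C/yr.
τ = M / ΣF_out = 37800 / 90.255 = 418.8 yr.

419 yr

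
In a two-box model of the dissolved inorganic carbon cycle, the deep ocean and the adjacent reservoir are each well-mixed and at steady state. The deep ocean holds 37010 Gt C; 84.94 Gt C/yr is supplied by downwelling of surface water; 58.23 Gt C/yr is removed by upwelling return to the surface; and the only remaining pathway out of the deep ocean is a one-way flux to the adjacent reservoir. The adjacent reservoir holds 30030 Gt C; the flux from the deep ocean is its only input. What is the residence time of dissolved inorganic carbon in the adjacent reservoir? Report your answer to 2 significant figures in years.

Balance the deep ocean: ΣF_in = 84.940 Gt C/yr.
Flux to the adjacent reservoir = ΣF_in − (58.23) = 26.710 Gt C/yr.
At steady state the output of the adjacent reservoir equals its input, 26.710 Gt C/yr.
τ = M / F = 30030 / 26.710 = 1124 yr.

1100 yr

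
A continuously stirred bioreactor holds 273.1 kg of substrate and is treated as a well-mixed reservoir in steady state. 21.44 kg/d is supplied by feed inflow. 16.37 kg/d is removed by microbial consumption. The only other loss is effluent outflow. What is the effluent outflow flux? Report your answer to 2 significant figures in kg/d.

At steady state ΣF_in = ΣF_out.
ΣF_in = 21.440 kg/d.
Effluent outflow flux = ΣF_in − (16.37) = 21.440 − 16.37 = 5.070 kg/d.

5.1 kg/d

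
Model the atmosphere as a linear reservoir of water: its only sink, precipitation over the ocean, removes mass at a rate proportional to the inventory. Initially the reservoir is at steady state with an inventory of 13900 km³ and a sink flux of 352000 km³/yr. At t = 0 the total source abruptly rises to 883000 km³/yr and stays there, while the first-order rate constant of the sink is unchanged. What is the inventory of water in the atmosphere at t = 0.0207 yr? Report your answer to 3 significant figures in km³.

22500 km³

τ = M₀/F₀ = 13900/352000 = 0.03949 yr; rate constant k = 1/τ.
New steady state M_∞ = F₁/k = F₁·τ = 883000 × 0.03949 = 34868 km³.
M(t) = M_∞ + (M₀ − M_∞)·e^(−t/τ); t/τ = 0.0207/0.03949 = 0.5242, so e^(−t/τ) = 0.5920.
M(t) = 34868 − 20970 × 0.5920 = 22455 km³.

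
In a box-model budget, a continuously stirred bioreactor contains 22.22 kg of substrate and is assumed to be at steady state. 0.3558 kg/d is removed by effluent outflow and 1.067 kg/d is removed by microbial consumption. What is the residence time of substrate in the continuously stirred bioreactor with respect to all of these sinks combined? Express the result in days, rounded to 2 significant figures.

Total removal flux = 0.3558 + 1.067 = 1.4228 kg/d.
τ = M / ΣF_out = 22.22 / 1.4228 = 15.62 d.

16 d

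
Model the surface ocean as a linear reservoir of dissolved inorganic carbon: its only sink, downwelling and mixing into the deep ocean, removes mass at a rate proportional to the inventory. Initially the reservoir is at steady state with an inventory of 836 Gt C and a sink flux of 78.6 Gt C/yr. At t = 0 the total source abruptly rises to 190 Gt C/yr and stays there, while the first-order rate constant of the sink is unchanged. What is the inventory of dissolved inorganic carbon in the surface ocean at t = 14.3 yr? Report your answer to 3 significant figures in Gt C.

Residence time τ = M₀/F₀ = 10.64 yr. The eventual steady state is M_∞ = M₀·(F₁/F₀) = 836 × 190/78.6 = 2020.9 Gt C.
The anomaly ΔM(t) = M(t) − M_∞ decays as ΔM₀·e^(−t/τ) with ΔM₀ = 836 − 2020.9 = −1185 Gt C.
At t = 14.3 yr, e^(−t/τ) = e^(−1.344) = 0.2607, so ΔM = −308.9 Gt C and M = 2020.9 − 308.9 = 1712.0 Gt C.

1710 Gt C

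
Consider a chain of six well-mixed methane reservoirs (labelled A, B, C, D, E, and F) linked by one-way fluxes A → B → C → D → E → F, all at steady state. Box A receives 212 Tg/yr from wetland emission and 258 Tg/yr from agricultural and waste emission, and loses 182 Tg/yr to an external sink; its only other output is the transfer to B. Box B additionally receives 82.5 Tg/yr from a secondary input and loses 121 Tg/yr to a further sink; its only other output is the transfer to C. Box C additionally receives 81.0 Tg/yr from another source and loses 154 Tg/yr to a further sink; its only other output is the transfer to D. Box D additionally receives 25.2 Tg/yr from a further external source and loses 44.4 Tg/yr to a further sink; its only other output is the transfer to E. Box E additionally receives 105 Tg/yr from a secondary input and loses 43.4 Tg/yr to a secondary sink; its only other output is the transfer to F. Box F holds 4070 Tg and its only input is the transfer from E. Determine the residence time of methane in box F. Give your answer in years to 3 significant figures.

18.6 yr

Box A: F(A→B) = (212 + 258) − 182 = 288.00 Tg/yr.
Box B: F(B→C) = (288.00 + 82.5) − 121 = 249.50 Tg/yr.
Box C: F(C→D) = (249.50 + 81.0) − 154 = 176.50 Tg/yr.
Box D: F(D→E) = (176.50 + 25.2) − 44.4 = 157.30 Tg/yr.
Box E: F(E→F) = (157.30 + 105) − 43.4 = 218.90 Tg/yr.
Box F throughput = its input = 218.90 Tg/yr; τ = 4070 / 218.90 = 18.59 yr.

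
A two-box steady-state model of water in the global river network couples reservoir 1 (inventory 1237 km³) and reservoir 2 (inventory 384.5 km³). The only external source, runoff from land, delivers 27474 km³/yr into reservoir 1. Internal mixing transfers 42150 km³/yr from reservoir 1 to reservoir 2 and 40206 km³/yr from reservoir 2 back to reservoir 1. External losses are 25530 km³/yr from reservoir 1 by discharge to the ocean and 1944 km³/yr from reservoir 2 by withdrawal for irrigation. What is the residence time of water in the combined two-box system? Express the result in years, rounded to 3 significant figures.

Treat the two boxes together as one reservoir: the mixing fluxes between them are internal recycling, so τ = ΣM / Σ(external losses).
M_total = 1237 + 384.5 = 1621.5 km³.
ΣF_external_out = 25530 + 1944 = 27474 km³/yr.
τ = M_total / ΣF_ext = 1621.5 / 27474 = 0.05902 yr.

0.0590 yr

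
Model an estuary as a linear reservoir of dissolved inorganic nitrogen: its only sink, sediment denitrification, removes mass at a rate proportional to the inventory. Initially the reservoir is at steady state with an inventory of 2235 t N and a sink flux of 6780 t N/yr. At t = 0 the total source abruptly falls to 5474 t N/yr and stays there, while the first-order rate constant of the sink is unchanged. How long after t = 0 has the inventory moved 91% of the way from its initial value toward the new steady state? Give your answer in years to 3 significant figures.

τ = M₀/F₀ = 2235/6780 = 0.3296 yr.
The remaining gap fraction is e^(−t/τ); 91% covered ⇒ e^(−t/τ) = 0.0900.
t = −τ ln(0.0900) = 0.3296 × 2.408 = 0.7938 yr.

0.794 yr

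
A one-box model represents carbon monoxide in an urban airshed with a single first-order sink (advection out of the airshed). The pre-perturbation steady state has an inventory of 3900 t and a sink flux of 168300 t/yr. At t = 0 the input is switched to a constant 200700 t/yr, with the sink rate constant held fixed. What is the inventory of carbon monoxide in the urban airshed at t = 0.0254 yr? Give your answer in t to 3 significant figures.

4400 t

Residence time τ = M₀/F₀ = 0.02317 yr. The eventual steady state is M_∞ = M₀·(F₁/F₀) = 3900 × 200700/168300 = 4650.8 t.
The anomaly ΔM(t) = M(t) − M_∞ decays as ΔM₀·e^(−t/τ) with ΔM₀ = 3900 − 4650.8 = −750.8 t.
At t = 0.0254 yr, e^(−t/τ) = e^(−1.096) = 0.3342, so ΔM = −250.9 t and M = 4650.8 − 250.9 = 4399.9 t.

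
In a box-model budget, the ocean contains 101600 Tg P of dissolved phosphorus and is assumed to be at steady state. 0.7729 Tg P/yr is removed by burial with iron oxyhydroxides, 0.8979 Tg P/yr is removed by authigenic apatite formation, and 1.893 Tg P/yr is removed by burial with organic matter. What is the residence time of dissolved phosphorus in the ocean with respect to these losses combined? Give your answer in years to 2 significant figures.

29000 yr

Total removal = 0.7729 + 0.8979 + 1.893 = 3.5638 Tg P/yr.
τ = M / ΣF_out = 101600 / 3.5638 = 28510 yr.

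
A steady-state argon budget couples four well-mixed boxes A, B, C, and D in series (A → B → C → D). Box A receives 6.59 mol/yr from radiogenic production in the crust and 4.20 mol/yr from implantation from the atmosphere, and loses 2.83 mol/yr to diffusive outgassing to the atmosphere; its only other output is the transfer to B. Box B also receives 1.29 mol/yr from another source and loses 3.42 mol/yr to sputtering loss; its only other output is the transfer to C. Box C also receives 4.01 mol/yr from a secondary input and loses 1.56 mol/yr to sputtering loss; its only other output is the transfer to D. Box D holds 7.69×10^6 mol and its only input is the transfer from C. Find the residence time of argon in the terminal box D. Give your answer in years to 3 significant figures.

929000 yr

Box A: F(A→B) = (6.59 + 4.20) − 2.83 = 7.9600 mol/yr.
Box B: F(B→C) = (7.9600 + 1.29) − 3.42 = 5.8300 mol/yr.
Box C: F(C→D) = (5.8300 + 4.01) − 1.56 = 8.2800 mol/yr.
Box D throughput = its input = 8.2800 mol/yr; τ = 7.69×10^6 / 8.2800 = 928700 yr.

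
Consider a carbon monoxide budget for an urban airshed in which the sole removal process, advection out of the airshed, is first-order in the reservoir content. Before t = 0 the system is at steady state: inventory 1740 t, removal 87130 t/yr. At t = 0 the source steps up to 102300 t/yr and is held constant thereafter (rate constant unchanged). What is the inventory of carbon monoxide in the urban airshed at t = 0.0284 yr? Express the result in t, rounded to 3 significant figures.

1970 t

Residence time τ = M₀/F₀ = 0.01997 yr. The eventual steady state is M_∞ = M₀·(F₁/F₀) = 1740 × 102300/87130 = 2042.9 t.
The anomaly ΔM(t) = M(t) − M_∞ decays as ΔM₀·e^(−t/τ) with ΔM₀ = 1740 − 2042.9 = −302.9 t.
At t = 0.0284 yr, e^(−t/τ) = e^(−1.422) = 0.2412, so ΔM = −73.07 t and M = 2042.9 − 73.07 = 1969.9 t.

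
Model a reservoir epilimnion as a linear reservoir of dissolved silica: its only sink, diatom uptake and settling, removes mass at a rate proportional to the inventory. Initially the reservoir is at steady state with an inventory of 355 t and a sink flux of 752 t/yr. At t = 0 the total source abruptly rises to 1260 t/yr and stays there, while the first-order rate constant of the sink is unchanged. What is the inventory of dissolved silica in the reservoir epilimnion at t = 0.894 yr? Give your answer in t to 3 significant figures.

559 t

Residence time τ = M₀/F₀ = 0.4721 yr. The eventual steady state is M_∞ = M₀·(F₁/F₀) = 355 × 1260/752 = 594.81 t.
The anomaly ΔM(t) = M(t) − M_∞ decays as ΔM₀·e^(−t/τ) with ΔM₀ = 355 − 594.81 = −239.8 t.
At t = 0.894 yr, e^(−t/τ) = e^(−1.894) = 0.1505, so ΔM = −36.09 t and M = 594.81 − 36.09 = 558.72 t.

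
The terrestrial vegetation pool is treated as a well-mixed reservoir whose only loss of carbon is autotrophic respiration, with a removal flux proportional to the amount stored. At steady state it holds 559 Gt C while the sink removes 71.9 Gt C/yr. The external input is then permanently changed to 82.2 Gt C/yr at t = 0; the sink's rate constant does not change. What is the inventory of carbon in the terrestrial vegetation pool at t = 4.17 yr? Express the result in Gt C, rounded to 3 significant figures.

592 Gt C

The sink rate constant is k = F₀/M₀ = 71.9/559 = 0.1286 yr⁻¹.
Solving dM/dt = F₁ − kM with M(0) = M₀ gives M(t) = F₁/k + (M₀ − F₁/k)·e^(−kt).
F₁/k = 82.2/0.1286 = 639.08 Gt C; kt = 0.1286 × 4.17 = 0.5364, e^(−kt) = 0.5849.
M(4.17) = 639.08 + (559 − 639.08) × 0.5849 = 639.08 − 46.84 = 592.24 Gt C.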